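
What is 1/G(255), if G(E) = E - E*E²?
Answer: -1/16581120 ≈ -6.0310e-8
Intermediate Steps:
G(E) = E - E³
1/G(255) = 1/(255 - 1*255³) = 1/(255 - 1*16581375) = 1/(255 - 16581375) = 1/(-16581120) = -1/16581120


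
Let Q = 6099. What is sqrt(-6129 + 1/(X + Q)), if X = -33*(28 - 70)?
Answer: 14*I*sqrt(1751931615)/7485 ≈ 78.288*I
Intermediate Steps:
X = 1386 (X = -33*(-42) = 1386)
sqrt(-6129 + 1/(X + Q)) = sqrt(-6129 + 1/(1386 + 6099)) = sqrt(-6129 + 1/7485) = sqrt(-45875564/7485) = 14*I*sqrt(1751931615)/7485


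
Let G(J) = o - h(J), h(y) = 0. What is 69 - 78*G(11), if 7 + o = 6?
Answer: 147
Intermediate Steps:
o = -1 (o = -7 + 6 = -1)
G(J) = -1 (G(J) = -1 - 1*0 = -1 + 0 = -1)
69 - 78*G(11) = 69 - 78*(-1) = 69 + 78 = 147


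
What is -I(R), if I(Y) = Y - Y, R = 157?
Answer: 0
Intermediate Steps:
I(Y) = 0
-I(R) = -1*0 = 0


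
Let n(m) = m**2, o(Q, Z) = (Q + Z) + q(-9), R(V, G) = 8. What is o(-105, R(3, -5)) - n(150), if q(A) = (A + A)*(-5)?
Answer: -22507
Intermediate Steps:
q(A) = -10*A (q(A) = (2*A)*(-5) = -10*A)
o(Q, Z) = 90 + Q + Z (o(Q, Z) = (Q + Z) - 10*(-9) = (Q + Z) + 90 = 90 + Q + Z)
o(-105, R(3, -5)) - n(150) = (90 - 105 + 8) - 1*150**2 = -7 - 1*22500 = -7 - 22500 = -22507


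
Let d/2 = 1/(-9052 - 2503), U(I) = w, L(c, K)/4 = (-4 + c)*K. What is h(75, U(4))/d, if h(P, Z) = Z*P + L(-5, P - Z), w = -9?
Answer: 42741945/2 ≈ 2.1371e+7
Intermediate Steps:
L(c, K) = 4*K*(-4 + c) (L(c, K) = 4*((-4 + c)*K) = 4*(K*(-4 + c)) = 4*K*(-4 + c))
U(I) = -9
h(P, Z) = -36*P + 36*Z + P*Z (h(P, Z) = Z*P + 4*(P - Z)*(-4 - 5) = P*Z + 4*(P - Z)*(-9) = P*Z + (-36*P + 36*Z) = -36*P + 36*Z + P*Z)
d = -2/11555 (d = 2/(-9052 - 2503) = 2/(-11555) = 2*(-1/11555) = -2/11555 ≈ -0.00017309)
h(75, U(4))/d = (-36*75 + 36*(-9) + 75*(-9))/(-2/11555) = (-2700 - 324 - 675)*(-11555/2) = -3699*(-11555/2) = 42741945/2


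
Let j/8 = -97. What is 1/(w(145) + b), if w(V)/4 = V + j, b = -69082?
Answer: -1/71606 ≈ -1.3965e-5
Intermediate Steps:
j = -776 (j = 8*(-97) = -776)
w(V) = -3104 + 4*V (w(V) = 4*(V - 776) = 4*(-776 + V) = -3104 + 4*V)
1/(w(145) + b) = 1/((-3104 + 4*145) - 69082) = 1/((-3104 + 580) - 69082) = 1/(-2524 - 69082) = 1/(-71606) = -1/71606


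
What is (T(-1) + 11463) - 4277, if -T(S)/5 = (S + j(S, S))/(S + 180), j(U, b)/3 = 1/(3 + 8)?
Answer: 14149274/1969 ≈ 7186.0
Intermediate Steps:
j(U, b) = 3/11 (j(U, b) = 3/(3 + 8) = 3/11)
T(S) = -5*(3/11 + S)/(180 + S) (T(S) = -5*(S + 3/11)/(S + 180) = -5*(3/11 + S)/(180 + S))
(T(-1) + 11463) - 4277 = (5*(-3 - 11*(-1))/(11*(180 - 1)) + 11463) - 4277 = ((5/11)*(-3 + 11)/179 + 11463) - 4277 = ((5/11)*(1/179)*8 + 11463) - 4277 = (40/1969 + 11463) - 4277 = 22570687/1969 - 4277 = 14149274/1969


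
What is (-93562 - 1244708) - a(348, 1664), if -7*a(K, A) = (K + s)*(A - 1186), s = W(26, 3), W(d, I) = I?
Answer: -9200112/7 ≈ -1.3143e+6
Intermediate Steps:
s = 3
a(K, A) = -(-1186 + A)*(3 + K)/7 (a(K, A) = -(K + 3)*(A - 1186)/7 = -(3 + K)*(-1186 + A)/7 = -(-1186 + A)*(3 + K)/7)
(-93562 - 1244708) - a(348, 1664) = (-93562 - 1244708) - (3558/7 - 3/7*1664 + (1186/7)*348 - 1/7*1664*348) = -1338270 - (3558/7 - 4992/7 + 412728/7 - 579072/7) = -1338270 - 1*(-167778/7) = -1338270 + 167778/7 = -9200112/7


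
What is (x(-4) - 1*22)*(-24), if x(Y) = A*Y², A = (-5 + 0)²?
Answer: -9072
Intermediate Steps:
A = 25 (A = (-5)² = 25)
x(Y) = 25*Y²
(x(-4) - 1*22)*(-24) = (25*(-4)² - 1*22)*(-24) = (25*16 - 22)*(-24) = (400 - 22)*(-24) = 378*(-24) = -9072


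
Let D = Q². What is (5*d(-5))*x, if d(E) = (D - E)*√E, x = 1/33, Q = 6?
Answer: 205*I*√5/33 ≈ 13.891*I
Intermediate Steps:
x = 1/33 ≈ 0.030303
D = 36 (D = 6² = 36)
d(E) = √E*(36 - E) (d(E) = (36 - E)*√E = √E*(36 - E))
(5*d(-5))*x = (5*(√(-5)*(36 - 1*(-5))))*(1/33) = (5*((I*√5)*(36 + 5)))*(1/33) = (5*((I*√5)*41))*(1/33) = (5*(41*I*√5))*(1/33) = (205*I*√5)*(1/33) = 205*I*√5/33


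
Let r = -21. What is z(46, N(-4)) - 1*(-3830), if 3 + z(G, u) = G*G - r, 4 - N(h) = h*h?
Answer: 5964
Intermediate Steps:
N(h) = 4 - h² (N(h) = 4 - h*h = 4 - h²)
z(G, u) = 18 + G² (z(G, u) = -3 + (G*G - 1*(-21)) = -3 + (G² + 21) = -3 + (21 + G²) = 18 + G²)
z(46, N(-4)) - 1*(-3830) = (18 + 46²) - 1*(-3830) = (18 + 2116) + 3830 = 2134 + 3830 = 5964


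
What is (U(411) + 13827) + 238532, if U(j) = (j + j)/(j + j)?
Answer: 252360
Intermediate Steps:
U(j) = 1 (U(j) = (2*j)/((2*j)) = (2*j)*(1/(2*j)) = 1)
(U(411) + 13827) + 238532 = (1 + 13827) + 238532 = 13828 + 238532 = 252360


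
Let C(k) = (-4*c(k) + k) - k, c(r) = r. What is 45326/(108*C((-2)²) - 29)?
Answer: -45326/1757 ≈ -25.797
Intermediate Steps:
C(k) = -4*k (C(k) = (-4*k + k) - k = -3*k - k = -4*k)
45326/(108*C((-2)²) - 29) = 45326/(108*(-4*(-2)²) - 29) = 45326/(108*(-4*4) - 29) = 45326/(108*(-16) - 29) = 45326/(-1728 - 29) = 45326/(-1757) = 45326*(-1/1757) = -45326/1757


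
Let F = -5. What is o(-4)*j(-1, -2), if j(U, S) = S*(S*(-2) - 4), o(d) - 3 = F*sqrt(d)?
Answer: 0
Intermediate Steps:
o(d) = 3 - 5*sqrt(d)
j(U, S) = S*(-4 - 2*S) (j(U, S) = S*(-2*S - 4) = S*(-4 - 2*S))
o(-4)*j(-1, -2) = (3 - 10*I)*(-2*(-2)*(2 - 2)) = (3 - 10*I)*(-2*(-2)*0) = (3 - 10*I)*0 = 0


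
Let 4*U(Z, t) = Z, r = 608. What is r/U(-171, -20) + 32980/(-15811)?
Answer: -23924/1467 ≈ -16.308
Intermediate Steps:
U(Z, t) = Z/4
r/U(-171, -20) + 32980/(-15811) = 608/(((¼)*(-171))) + 32980/(-15811) = 608/(-171/4) + 32980*(-1/15811) = 608*(-4/171) - 340/163 = -128/9 - 340/163 = -23924/1467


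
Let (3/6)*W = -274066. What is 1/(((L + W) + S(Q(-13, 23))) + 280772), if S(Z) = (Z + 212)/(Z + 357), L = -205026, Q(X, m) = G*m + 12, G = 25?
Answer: -944/445931585 ≈ -2.1169e-6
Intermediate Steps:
W = -548132 (W = 2*(-274066) = -548132)
Q(X, m) = 12 + 25*m (Q(X, m) = 25*m + 12 = 12 + 25*m)
S(Z) = (212 + Z)/(357 + Z)
1/(((L + W) + S(Q(-13, 23))) + 280772) = 1/(((-205026 - 548132) + (212 + (12 + 25*23))/(357 + (12 + 25*23))) + 280772) = 1/((-753158 + (212 + (12 + 575))/(357 + (12 + 575))) + 280772) = 1/((-753158 + (212 + 587)/(357 + 587)) + 280772) = 1/((-753158 + 799/944) + 280772) = 1/(-710980353/944 + 280772) = 1/(-445931585/944) = -944/445931585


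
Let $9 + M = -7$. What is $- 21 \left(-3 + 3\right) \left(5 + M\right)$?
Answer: $0$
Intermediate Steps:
$M = -16$ ($M = -9 - 7 = -16$)
$- 21 \left(-3 + 3\right) \left(5 + M\right) = - 21 \left(-3 + 3\right) \left(5 - 16\right) = - 21 \cdot 0 \left(-11\right) = \left(-21\right) 0 = 0$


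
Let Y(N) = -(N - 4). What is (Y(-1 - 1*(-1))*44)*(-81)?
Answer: -14256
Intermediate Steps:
Y(N) = 4 - N (Y(N) = -(-4 + N) = 4 - N)
(Y(-1 - 1*(-1))*44)*(-81) = ((4 - (-1 - 1*(-1)))*44)*(-81) = ((4 - (-1 + 1))*44)*(-81) = ((4 - 1*0)*44)*(-81) = ((4 + 0)*44)*(-81) = (4*44)*(-81) = 176*(-81) = -14256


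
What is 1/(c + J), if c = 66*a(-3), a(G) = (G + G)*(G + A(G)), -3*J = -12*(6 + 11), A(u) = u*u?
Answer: -1/2308 ≈ -0.00043328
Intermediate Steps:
A(u) = u**2
J = 68 (J = -(-4)*(6 + 11) = -(-4)*17 = -1/3*(-204) = 68)
a(G) = 2*G*(G + G**2) (a(G) = (G + G)*(G + G**2) = (2*G)*(G + G**2) = 2*G*(G + G**2))
c = -2376 (c = 66*(2*(-3)**2*(1 - 3)) = 66*(2*9*(-2)) = 66*(-36) = -2376)
1/(c + J) = 1/(-2376 + 68) = 1/(-2308) = -1/2308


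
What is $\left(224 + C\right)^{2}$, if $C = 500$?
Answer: $524176$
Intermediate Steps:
$\left(224 + C\right)^{2} = \left(224 + 500\right)^{2} = 724^{2} = 524176$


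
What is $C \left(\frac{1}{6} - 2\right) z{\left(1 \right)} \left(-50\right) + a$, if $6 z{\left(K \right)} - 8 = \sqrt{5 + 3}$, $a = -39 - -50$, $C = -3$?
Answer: $- \frac{1067}{3} - \frac{275 \sqrt{2}}{3} \approx -485.3$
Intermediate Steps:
$a = 11$ ($a = -39 + 50 = 11$)
$z{\left(K \right)} = \frac{4}{3} + \frac{\sqrt{2}}{3}$ ($z{\left(K \right)} = \frac{4}{3} + \frac{\sqrt{5 + 3}}{6} = \frac{4}{3} + \frac{\sqrt{8}}{6} = \frac{4}{3} + \frac{2 \sqrt{2}}{6} = \frac{4}{3} + \frac{\sqrt{2}}{3}$)
$C \left(\frac{1}{6} - 2\right) z{\left(1 \right)} \left(-50\right) + a = - 3 \left(\frac{1}{6} - 2\right) \left(\frac{4}{3} + \frac{\sqrt{2}}{3}\right) \left(-50\right) + 11 = \left(-3\right) \left(- \frac{11}{6}\right) \left(\frac{4}{3} + \frac{\sqrt{2}}{3}\right) \left(-50\right) + 11 = \frac{11 \left(\frac{4}{3} + \frac{\sqrt{2}}{3}\right)}{2} \left(-50\right) + 11 = \left(\frac{22}{3} + \frac{11 \sqrt{2}}{6}\right) \left(-50\right) + 11 = \left(- \frac{1100}{3} - \frac{275 \sqrt{2}}{3}\right) + 11 = - \frac{1067}{3} - \frac{275 \sqrt{2}}{3}$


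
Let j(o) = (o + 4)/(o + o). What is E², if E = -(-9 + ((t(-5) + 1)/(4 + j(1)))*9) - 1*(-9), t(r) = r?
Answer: 93636/169 ≈ 554.06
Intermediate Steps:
j(o) = (4 + o)/(2*o) (j(o) = (4 + o)/((2*o)) = (4 + o)*(1/(2*o)) = (4 + o)/(2*o))
E = 306/13 (E = -(-9 + ((-5 + 1)/(4 + (½)*(4 + 1)/1))*9) - 1*(-9) = -(-9 - 4/(4 + (½)*1*5)*9) + 9 = -(-9 - 4/(4 + 5/2)*9) + 9 = -(-9 - 4/13/2*9) + 9 = -(-9 - 4*2/13*9) + 9 = -(-9 - 8/13*9) + 9 = -(-9 - 72/13) + 9 = -1*(-189/13) + 9 = 189/13 + 9 = 306/13 ≈ 23.538)
E² = (306/13)² = 93636/169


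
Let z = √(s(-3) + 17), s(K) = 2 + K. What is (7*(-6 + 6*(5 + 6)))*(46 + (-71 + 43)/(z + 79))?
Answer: 1591800/83 ≈ 19178.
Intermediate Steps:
z = 4 (z = √((2 - 3) + 17) = √(-1 + 17) = √16 = 4)
(7*(-6 + 6*(5 + 6)))*(46 + (-71 + 43)/(z + 79)) = (7*(-6 + 6*(5 + 6)))*(46 + (-71 + 43)/(4 + 79)) = (7*(-6 + 6*11))*(46 - 28/83) = (7*(-6 + 66))*(46 - 28*1/83) = (7*60)*(46 - 28/83) = 420*(3790/83) = 1591800/83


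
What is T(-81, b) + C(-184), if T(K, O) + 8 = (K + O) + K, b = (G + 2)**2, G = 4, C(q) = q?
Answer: -318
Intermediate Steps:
b = 36 (b = (4 + 2)**2 = 6**2 = 36)
T(K, O) = -8 + O + 2*K (T(K, O) = -8 + ((K + O) + K) = -8 + (O + 2*K) = -8 + O + 2*K)
T(-81, b) + C(-184) = (-8 + 36 + 2*(-81)) - 184 = (-8 + 36 - 162) - 184 = -134 - 184 = -318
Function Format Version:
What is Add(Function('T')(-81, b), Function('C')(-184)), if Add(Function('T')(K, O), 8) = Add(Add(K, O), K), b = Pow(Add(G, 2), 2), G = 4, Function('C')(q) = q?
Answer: -318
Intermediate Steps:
b = 36 (b = Pow(Add(4, 2), 2) = Pow(6, 2) = 36)
Function('T')(K, O) = Add(-8, O, Mul(2, K)) (Function('T')(K, O) = Add(-8, Add(Add(K, O), K)) = Add(-8, Add(O, Mul(2, K))) = Add(-8, O, Mul(2, K)))
Add(Function('T')(-81, b), Function('C')(-184)) = Add(Add(-8, 36, Mul(2, -81)), -184) = Add(Add(-8, 36, -162), -184) = Add(-134, -184) = -318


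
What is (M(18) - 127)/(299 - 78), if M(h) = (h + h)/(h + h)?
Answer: -126/221 ≈ -0.57014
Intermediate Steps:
M(h) = 1 (M(h) = (2*h)/((2*h)) = (2*h)*(1/(2*h)) = 1)
(M(18) - 127)/(299 - 78) = (1 - 127)/(299 - 78) = -126/221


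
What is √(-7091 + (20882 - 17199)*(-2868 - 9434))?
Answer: I*√45315357 ≈ 6731.7*I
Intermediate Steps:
√(-7091 + (20882 - 17199)*(-2868 - 9434)) = √(-7091 + 3683*(-12302)) = √(-7091 - 45308266) = √(-45315357) = I*√45315357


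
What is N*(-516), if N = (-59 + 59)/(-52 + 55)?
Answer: 0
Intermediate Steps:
N = 0 (N = 0/3 = 0*(⅓) = 0)
N*(-516) = 0*(-516) = 0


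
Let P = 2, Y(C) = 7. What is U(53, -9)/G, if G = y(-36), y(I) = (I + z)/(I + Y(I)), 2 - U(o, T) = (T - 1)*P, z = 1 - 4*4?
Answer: 638/51 ≈ 12.510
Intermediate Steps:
z = -15 (z = 1 - 16 = -15)
U(o, T) = 4 - 2*T (U(o, T) = 2 - (T - 1)*2 = 2 - (-1 + T)*2 = 2 - (-2 + 2*T) = 2 + (2 - 2*T) = 4 - 2*T)
y(I) = (-15 + I)/(7 + I) (y(I) = (I - 15)/(I + 7) = (-15 + I)/(7 + I))
G = 51/29 (G = (-15 - 36)/(7 - 36) = -51/(-29) = -1/29*(-51) = 51/29 ≈ 1.7586)
U(53, -9)/G = (4 - 2*(-9))/(51/29) = (4 + 18)*(29/51) = 22*(29/51) = 638/51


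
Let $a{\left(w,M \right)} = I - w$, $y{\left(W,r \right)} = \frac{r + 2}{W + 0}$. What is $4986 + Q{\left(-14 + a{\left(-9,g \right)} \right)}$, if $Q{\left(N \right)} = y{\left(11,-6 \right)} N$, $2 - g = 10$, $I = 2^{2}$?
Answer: $\frac{54850}{11} \approx 4986.4$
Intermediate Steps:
$I = 4$
$y{\left(W,r \right)} = \frac{2 + r}{W}$
$g = -8$ ($g = 2 - 10 = -8$)
$a{\left(w,M \right)} = 4 - w$
$Q{\left(N \right)} = - \frac{4 N}{11}$ ($Q{\left(N \right)} = \frac{2 - 6}{11} N = \frac{1}{11} \left(-4\right) N = - \frac{4 N}{11}$)
$4986 + Q{\left(-14 + a{\left(-9,g \right)} \right)} = 4986 - \frac{4 \left(-14 + \left(4 - -9\right)\right)}{11} = 4986 - \frac{4 \left(-14 + \left(4 + 9\right)\right)}{11} = 4986 - \frac{4 \left(-14 + 13\right)}{11} = 4986 - - \frac{4}{11} = 4986 + \frac{4}{11} = \frac{54850}{11}$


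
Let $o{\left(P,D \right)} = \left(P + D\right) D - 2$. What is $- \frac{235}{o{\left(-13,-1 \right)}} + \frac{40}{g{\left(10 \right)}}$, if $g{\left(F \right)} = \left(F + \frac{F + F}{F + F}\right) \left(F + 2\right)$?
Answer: $- \frac{2545}{132} \approx -19.28$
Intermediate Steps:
$g{\left(F \right)} = \left(1 + F\right) \left(2 + F\right)$ ($g{\left(F \right)} = \left(F + \frac{2 F}{2 F}\right) \left(2 + F\right) = \left(F + 2 F \frac{1}{2 F}\right) \left(2 + F\right) = \left(F + 1\right) \left(2 + F\right) = \left(1 + F\right) \left(2 + F\right)$)
$o{\left(P,D \right)} = -2 + D \left(D + P\right)$ ($o{\left(P,D \right)} = \left(D + P\right) D - 2 = D \left(D + P\right) - 2 = -2 + D \left(D + P\right)$)
$- \frac{235}{o{\left(-13,-1 \right)}} + \frac{40}{g{\left(10 \right)}} = - \frac{235}{-2 + \left(-1\right)^{2} - -13} + \frac{40}{2 + 10^{2} + 3 \cdot 10} = - \frac{235}{-2 + 1 + 13} + \frac{40}{2 + 100 + 30} = - \frac{235}{12} + \frac{40}{132} = \left(-235\right) \frac{1}{12} + 40 \cdot \frac{1}{132} = - \frac{235}{12} + \frac{10}{33} = - \frac{2545}{132}$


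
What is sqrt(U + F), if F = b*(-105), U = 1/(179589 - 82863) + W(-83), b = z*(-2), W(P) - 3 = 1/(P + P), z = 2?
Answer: sqrt(139097960772267)/573447 ≈ 20.567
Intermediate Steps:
W(P) = 3 + 1/(2*P) (W(P) = 3 + 1/(P + P) = 3 + 1/(2*P))
b = -4 (b = 2*(-2) = -4)
U = 12018247/4014129 (U = 1/(179589 - 82863) + (3 + (1/2)/(-83)) = 1/96726 + (3 + (1/2)*(-1/83)) = 1/96726 + (3 - 1/166) = 1/96726 + 497/166 = 12018247/4014129 ≈ 2.9940)
F = 420 (F = -4*(-105) = 420)
sqrt(U + F) = sqrt(12018247/4014129 + 420) = sqrt(1697952427/4014129) = sqrt(139097960772267)/573447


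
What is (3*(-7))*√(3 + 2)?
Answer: -21*√5 ≈ -46.957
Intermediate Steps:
(3*(-7))*√(3 + 2) = -21*√5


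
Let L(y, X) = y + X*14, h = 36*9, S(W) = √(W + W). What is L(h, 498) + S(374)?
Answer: 7296 + 2*√187 ≈ 7323.4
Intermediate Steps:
S(W) = √2*√W (S(W) = √(2*W) = √2*√W)
h = 324
L(y, X) = y + 14*X
L(h, 498) + S(374) = (324 + 14*498) + √2*√374 = (324 + 6972) + 2*√187 = 7296 + 2*√187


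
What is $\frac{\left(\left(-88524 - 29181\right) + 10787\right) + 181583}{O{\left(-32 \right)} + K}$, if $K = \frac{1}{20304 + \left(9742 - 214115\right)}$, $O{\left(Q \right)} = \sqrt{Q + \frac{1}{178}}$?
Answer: $- \frac{2446345115530}{192954554554073} - \frac{2529754489160065 i \sqrt{1013710}}{192954554554073} \approx -0.012678 - 13200.0 i$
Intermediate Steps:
$O{\left(Q \right)} = \sqrt{\frac{1}{178} + Q}$ ($O{\left(Q \right)} = \sqrt{Q + \frac{1}{178}} = \sqrt{\frac{1}{178} + Q}$)
$K = - \frac{1}{184069}$ ($K = \frac{1}{20304 + \left(9742 - 214115\right)} = \frac{1}{20304 - 204373} = \frac{1}{-184069} = - \frac{1}{184069} \approx -5.4327 \cdot 10^{-6}$)
$\frac{\left(\left(-88524 - 29181\right) + 10787\right) + 181583}{O{\left(-32 \right)} + K} = \frac{\left(\left(-88524 - 29181\right) + 10787\right) + 181583}{\frac{\sqrt{178 + 31684 \left(-32\right)}}{178} - \frac{1}{184069}} = \frac{\left(\left(-88524 - 29181\right) + 10787\right) + 181583}{\frac{\sqrt{178 - 1013888}}{178} - \frac{1}{184069}} = \frac{\left(-117705 + 10787\right) + 181583}{\frac{\sqrt{-1013710}}{178} - \frac{1}{184069}} = \frac{-106918 + 181583}{\frac{i \sqrt{1013710}}{178} - \frac{1}{184069}} = \frac{74665}{\frac{i \sqrt{1013710}}{178} - \frac{1}{184069}} = \frac{74665}{- \frac{1}{184069} + \frac{i \sqrt{1013710}}{178}}$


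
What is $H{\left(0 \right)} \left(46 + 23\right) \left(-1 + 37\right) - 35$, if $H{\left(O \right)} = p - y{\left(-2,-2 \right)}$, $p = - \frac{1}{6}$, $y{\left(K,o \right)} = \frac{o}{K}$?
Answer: $-2933$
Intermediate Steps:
$p = - \frac{1}{6}$ ($p = \left(-1\right) \frac{1}{6} = - \frac{1}{6} \approx -0.16667$)
$H{\left(O \right)} = - \frac{7}{6}$ ($H{\left(O \right)} = - \frac{1}{6} - - \frac{2}{-2} = - \frac{1}{6} - \left(-2\right) \left(- \frac{1}{2}\right) = - \frac{1}{6} - 1 = - \frac{7}{6}$)
$H{\left(0 \right)} \left(46 + 23\right) \left(-1 + 37\right) - 35 = - \frac{7 \left(46 + 23\right) \left(-1 + 37\right)}{6} - 35 = - \frac{7 \cdot 69 \cdot 36}{6} - 35 = \left(- \frac{7}{6}\right) 2484 - 35 = -2898 - 35 = -2933$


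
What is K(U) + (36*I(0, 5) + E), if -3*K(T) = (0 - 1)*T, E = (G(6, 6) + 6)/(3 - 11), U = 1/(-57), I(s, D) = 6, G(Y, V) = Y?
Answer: 73357/342 ≈ 214.49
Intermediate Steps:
U = -1/57 ≈ -0.017544
E = -3/2 (E = (6 + 6)/(3 - 11) = 12/(-8) = 12*(-⅛) = -3/2 ≈ -1.5000)
K(T) = T/3 (K(T) = -(0 - 1)*T/3 = -(-1)*T/3 = T/3)
K(U) + (36*I(0, 5) + E) = (⅓)*(-1/57) + (36*6 - 3/2) = -1/171 + (216 - 3/2) = -1/171 + 429/2 = 73357/342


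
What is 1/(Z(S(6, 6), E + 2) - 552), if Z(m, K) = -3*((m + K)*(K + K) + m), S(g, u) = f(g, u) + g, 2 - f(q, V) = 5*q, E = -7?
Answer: -1/1296 ≈ -0.00077160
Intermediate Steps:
f(q, V) = 2 - 5*q
S(g, u) = 2 - 4*g (S(g, u) = (2 - 5*g) + g = 2 - 4*g)
Z(m, K) = -3*m - 6*K*(K + m) (Z(m, K) = -3*((K + m)*(2*K) + m) = -3*(2*K*(K + m) + m) = -3*(m + 2*K*(K + m)) = -3*m - 6*K*(K + m))
1/(Z(S(6, 6), E + 2) - 552) = 1/((-6*(-7 + 2)**2 - 3*(2 - 4*6) - 6*(-7 + 2)*(2 - 4*6)) - 552) = 1/((-6*(-5)**2 - 3*(2 - 24) - 6*(-5)*(2 - 24)) - 552) = 1/((-6*25 - 3*(-22) - 6*(-5)*(-22)) - 552) = 1/((-150 + 66 - 660) - 552) = 1/(-744 - 552) = 1/(-1296) = -1/1296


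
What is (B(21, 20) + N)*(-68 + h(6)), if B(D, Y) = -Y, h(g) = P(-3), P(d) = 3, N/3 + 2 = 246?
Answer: -46280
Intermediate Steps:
N = 732 (N = -6 + 3*246 = -6 + 738 = 732)
h(g) = 3
(B(21, 20) + N)*(-68 + h(6)) = (-1*20 + 732)*(-68 + 3) = (-20 + 732)*(-65) = 712*(-65) = -46280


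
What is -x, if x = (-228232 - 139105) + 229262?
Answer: 138075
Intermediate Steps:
x = -138075 (x = -367337 + 229262 = -138075)
-x = -1*(-138075) = 138075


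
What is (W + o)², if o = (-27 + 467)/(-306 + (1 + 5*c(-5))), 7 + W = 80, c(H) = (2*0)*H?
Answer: 19053225/3721 ≈ 5120.5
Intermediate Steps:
c(H) = 0 (c(H) = 0*H = 0)
W = 73 (W = -7 + 80 = 73)
o = -88/61 (o = (-27 + 467)/(-306 + (1 + 5*0)) = 440/(-306 + (1 + 0)) = 440/(-306 + 1) = 440/(-305) = 440*(-1/305) = -88/61 ≈ -1.4426)
(W + o)² = (73 - 88/61)² = (4365/61)² = 19053225/3721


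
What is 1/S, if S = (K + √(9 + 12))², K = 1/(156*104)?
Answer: 1454959971975324672/30554159394899073025 - 8540903374848*√21/30554159394899073025 ≈ 0.047618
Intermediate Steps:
K = 1/16224 (K = (1/156)*(1/104) = 1/16224 ≈ 6.1637e-5)
S = (1/16224 + √21)² (S = (1/16224 + √(9 + 12))² = (1/16224 + √21)² ≈ 21.001)
1/S = 1/(5527581697/263218176 + √21/8112)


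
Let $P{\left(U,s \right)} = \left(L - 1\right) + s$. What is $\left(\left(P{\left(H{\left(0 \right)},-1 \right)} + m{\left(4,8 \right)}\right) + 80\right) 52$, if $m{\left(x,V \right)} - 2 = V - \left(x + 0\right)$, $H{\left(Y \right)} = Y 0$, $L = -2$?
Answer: $4264$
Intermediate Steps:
$H{\left(Y \right)} = 0$
$P{\left(U,s \right)} = -3 + s$ ($P{\left(U,s \right)} = \left(-2 - 1\right) + s = -3 + s$)
$m{\left(x,V \right)} = 2 + V - x$ ($m{\left(x,V \right)} = 2 + \left(V - \left(x + 0\right)\right) = 2 + \left(V - x\right) = 2 + V - x$)
$\left(\left(P{\left(H{\left(0 \right)},-1 \right)} + m{\left(4,8 \right)}\right) + 80\right) 52 = \left(\left(\left(-3 - 1\right) + \left(2 + 8 - 4\right)\right) + 80\right) 52 = \left(\left(-4 + \left(2 + 8 - 4\right)\right) + 80\right) 52 = \left(\left(-4 + 6\right) + 80\right) 52 = \left(2 + 80\right) 52 = 82 \cdot 52 = 4264$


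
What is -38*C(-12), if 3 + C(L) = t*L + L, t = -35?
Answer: -15390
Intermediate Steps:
C(L) = -3 - 34*L (C(L) = -3 + (-35*L + L) = -3 - 34*L)
-38*C(-12) = -38*(-3 - 34*(-12)) = -38*(-3 + 408) = -38*405 = -15390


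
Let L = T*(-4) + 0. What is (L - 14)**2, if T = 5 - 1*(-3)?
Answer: 2116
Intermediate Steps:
T = 8 (T = 5 + 3 = 8)
L = -32 (L = 8*(-4) + 0 = -32 + 0 = -32)
(L - 14)**2 = (-32 - 14)**2 = (-46)**2 = 2116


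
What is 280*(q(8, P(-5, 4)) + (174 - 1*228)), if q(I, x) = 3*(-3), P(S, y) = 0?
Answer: -17640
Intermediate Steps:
q(I, x) = -9
280*(q(8, P(-5, 4)) + (174 - 1*228)) = 280*(-9 + (174 - 1*228)) = 280*(-9 + (174 - 228)) = 280*(-9 - 54) = 280*(-63) = -17640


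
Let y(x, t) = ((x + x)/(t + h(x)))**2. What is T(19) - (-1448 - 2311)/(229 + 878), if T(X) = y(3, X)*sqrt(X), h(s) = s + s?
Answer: 1253/369 + 36*sqrt(19)/625 ≈ 3.6467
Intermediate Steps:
h(s) = 2*s
y(x, t) = 4*x**2/(t + 2*x)**2 (y(x, t) = ((x + x)/(t + 2*x))**2 = ((2*x)/(t + 2*x))**2 = (2*x/(t + 2*x))**2 = 4*x**2/(t + 2*x)**2)
T(X) = 36*sqrt(X)/(6 + X)**2 (T(X) = (4*3**2/(X + 2*3)**2)*sqrt(X) = (4*9/(X + 6)**2)*sqrt(X) = (4*9/(6 + X)**2)*sqrt(X) = (36/(6 + X)**2)*sqrt(X) = 36*sqrt(X)/(6 + X)**2)
T(19) - (-1448 - 2311)/(229 + 878) = 36*sqrt(19)/(6 + 19)**2 - (-1448 - 2311)/(229 + 878) = 36*sqrt(19)/25**2 - (-3759)/1107 = 36*sqrt(19)*(1/625) - (-3759)/1107 = 36*sqrt(19)/625 - 1*(-1253/369) = 36*sqrt(19)/625 + 1253/369 = 1253/369 + 36*sqrt(19)/625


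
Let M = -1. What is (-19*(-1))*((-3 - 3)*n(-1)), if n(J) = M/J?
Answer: -114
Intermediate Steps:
n(J) = -1/J
(-19*(-1))*((-3 - 3)*n(-1)) = (-19*(-1))*((-3 - 3)*(-1/(-1))) = 19*(-(-6)*(-1)) = 19*(-6*1) = 19*(-6) = -114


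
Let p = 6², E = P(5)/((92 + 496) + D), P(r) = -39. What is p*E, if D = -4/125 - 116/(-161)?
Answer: -7063875/2961839 ≈ -2.3850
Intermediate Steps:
D = 13856/20125 (D = -4*1/125 - 116*(-1/161) = -4/125 + 116/161 = 13856/20125 ≈ 0.68850)
E = -784875/11847356 (E = -39/((92 + 496) + 13856/20125) = -39/(588 + 13856/20125) = -39/11847356/20125 = -39*20125/11847356 = -784875/11847356 ≈ -0.066249)
p = 36
p*E = 36*(-784875/11847356) = -7063875/2961839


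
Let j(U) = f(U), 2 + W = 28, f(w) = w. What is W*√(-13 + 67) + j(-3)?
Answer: -3 + 78*√6 ≈ 188.06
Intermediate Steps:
W = 26 (W = -2 + 28 = 26)
j(U) = U
W*√(-13 + 67) + j(-3) = 26*√(-13 + 67) - 3 = 26*√54 - 3 = 26*(3*√6) - 3 = 78*√6 - 3 = -3 + 78*√6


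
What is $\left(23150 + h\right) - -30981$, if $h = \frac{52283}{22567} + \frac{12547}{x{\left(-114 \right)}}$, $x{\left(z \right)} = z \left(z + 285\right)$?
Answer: $\frac{23814105012491}{439921098} \approx 54133.0$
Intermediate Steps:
$x{\left(z \right)} = z \left(285 + z\right)$
$h = \frac{736056653}{439921098}$ ($h = \frac{52283}{22567} + \frac{12547}{\left(-114\right) \left(285 - 114\right)} = 52283 \cdot \frac{1}{22567} + \frac{12547}{\left(-114\right) 171} = \frac{52283}{22567} + \frac{12547}{-19494} = \frac{52283}{22567} + 12547 \left(- \frac{1}{19494}\right) = \frac{52283}{22567} - \frac{12547}{19494} = \frac{736056653}{439921098} \approx 1.6732$)
$\left(23150 + h\right) - -30981 = \left(23150 + \frac{736056653}{439921098}\right) - -30981 = \frac{10184909475353}{439921098} + 30981 = \frac{23814105012491}{439921098}$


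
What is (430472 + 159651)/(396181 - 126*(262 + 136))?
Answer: 590123/346033 ≈ 1.7054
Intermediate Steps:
(430472 + 159651)/(396181 - 126*(262 + 136)) = 590123/(396181 - 126*398) = 590123/(396181 - 50148) = 590123/346033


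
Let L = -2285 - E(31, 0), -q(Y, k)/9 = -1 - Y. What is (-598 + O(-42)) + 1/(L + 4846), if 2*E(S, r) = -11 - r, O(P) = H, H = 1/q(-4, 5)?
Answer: -27627499/46197 ≈ -598.04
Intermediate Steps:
q(Y, k) = 9 + 9*Y (q(Y, k) = -9*(-1 - Y) = 9 + 9*Y)
H = -1/27 (H = 1/(9 + 9*(-4)) = 1/(9 - 36) = 1/(-27) = -1/27 ≈ -0.037037)
O(P) = -1/27
E(S, r) = -11/2 - r/2 (E(S, r) = (-11 - r)/2 = -11/2 - r/2)
L = -4559/2 (L = -2285 - (-11/2 - ½*0) = -2285 - (-11/2 + 0) = -2285 - 1*(-11/2) = -2285 + 11/2 = -4559/2 ≈ -2279.5)
(-598 + O(-42)) + 1/(L + 4846) = (-598 - 1/27) + 1/(-4559/2 + 4846) = -16147/27 + 1/(5133/2) = -16147/27 + 2/5133 = -27627499/46197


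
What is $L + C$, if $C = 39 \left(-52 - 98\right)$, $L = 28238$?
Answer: $22388$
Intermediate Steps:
$C = -5850$ ($C = 39 \left(-150\right) = -5850$)
$L + C = 28238 - 5850 = 22388$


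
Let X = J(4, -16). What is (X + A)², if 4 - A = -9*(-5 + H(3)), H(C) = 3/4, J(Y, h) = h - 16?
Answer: 70225/16 ≈ 4389.1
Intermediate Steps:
J(Y, h) = -16 + h
H(C) = ¾ (H(C) = 3*(¼) = ¾)
X = -32 (X = -16 - 16 = -32)
A = -137/4 (A = 4 - (-9)*(-5 + ¾) = 4 - (-9)*(-17)/4 = 4 - 1*153/4 = 4 - 153/4 = -137/4 ≈ -34.250)
(X + A)² = (-32 - 137/4)² = (-265/4)² = 70225/16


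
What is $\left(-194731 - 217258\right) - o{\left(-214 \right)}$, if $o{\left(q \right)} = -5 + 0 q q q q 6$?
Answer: $-411984$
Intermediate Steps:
$o{\left(q \right)} = -5$ ($o{\left(q \right)} = -5 + 0 q^{2} q 6 q = -5 + 0 q 6 q = -5 + 0 \cdot 6 q = -5 + 0 = -5$)
$\left(-194731 - 217258\right) - o{\left(-214 \right)} = \left(-194731 - 217258\right) - -5 = -411989 + 5 = -411984$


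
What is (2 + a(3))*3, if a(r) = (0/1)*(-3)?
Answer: 6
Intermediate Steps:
a(r) = 0 (a(r) = (0*1)*(-3) = 0*(-3) = 0)
(2 + a(3))*3 = (2 + 0)*3 = 2*3 = 6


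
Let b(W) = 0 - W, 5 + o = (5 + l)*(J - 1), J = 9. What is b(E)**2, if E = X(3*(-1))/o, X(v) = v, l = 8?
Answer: 1/1089 ≈ 0.00091827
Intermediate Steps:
o = 99 (o = -5 + (5 + 8)*(9 - 1) = -5 + 13*8 = -5 + 104 = 99)
E = -1/33 (E = (3*(-1))/99 = -3*1/99 = -1/33 ≈ -0.030303)
b(W) = -W
b(E)**2 = (-1*(-1/33))**2 = (1/33)**2 = 1/1089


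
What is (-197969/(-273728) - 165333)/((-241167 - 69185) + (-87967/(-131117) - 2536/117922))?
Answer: 7140105604612450915/13402957130645765696 ≈ 0.53273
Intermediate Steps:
(-197969/(-273728) - 165333)/((-241167 - 69185) + (-87967/(-131117) - 2536/117922)) = (-197969*(-1/273728) - 165333)/(-310352 + (-87967*(-1/131117) - 2536*1/117922)) = (197969/273728 - 165333)/(-310352 + (87967/131117 - 1268/58961)) = -45256073455/(273728*(-310352 + 717195133/1104398491)) = -45256073455/(273728*(-342751563283699/1104398491)) = -45256073455/273728*(-1104398491/342751563283699) = 7140105604612450915/13402957130645765696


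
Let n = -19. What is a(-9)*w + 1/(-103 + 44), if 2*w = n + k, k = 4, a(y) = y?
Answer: 7963/118 ≈ 67.483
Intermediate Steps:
w = -15/2 (w = (-19 + 4)/2 = (½)*(-15) = -15/2 ≈ -7.5000)
a(-9)*w + 1/(-103 + 44) = -9*(-15/2) + 1/(-103 + 44) = 135/2 + 1/(-59) = 135/2 - 1/59 = 7963/118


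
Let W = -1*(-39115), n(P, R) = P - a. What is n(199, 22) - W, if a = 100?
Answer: -39016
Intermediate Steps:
n(P, R) = -100 + P (n(P, R) = P - 1*100 = P - 100 = -100 + P)
W = 39115
n(199, 22) - W = (-100 + 199) - 1*39115 = 99 - 39115 = -39016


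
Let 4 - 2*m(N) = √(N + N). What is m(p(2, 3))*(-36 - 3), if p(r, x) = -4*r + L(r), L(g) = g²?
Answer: -78 + 39*I*√2 ≈ -78.0 + 55.154*I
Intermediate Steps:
p(r, x) = r² - 4*r (p(r, x) = -4*r + r² = r² - 4*r)
m(N) = 2 - √2*√N/2 (m(N) = 2 - √(N + N)/2 = 2 - √2*√N/2)
m(p(2, 3))*(-36 - 3) = (2 - √2*√(2*(-4 + 2))/2)*(-36 - 3) = (2 - √2*√(2*(-2))/2)*(-39) = (2 - √2*√(-4)/2)*(-39) = (2 - √2*2*I/2)*(-39) = (2 - I*√2)*(-39) = -78 + 39*I*√2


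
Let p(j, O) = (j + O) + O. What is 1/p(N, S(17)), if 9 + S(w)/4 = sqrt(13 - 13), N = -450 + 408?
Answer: -1/114 ≈ -0.0087719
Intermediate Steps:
N = -42
S(w) = -36 (S(w) = -36 + 4*sqrt(13 - 13) = -36 + 4*sqrt(0) = -36 + 4*0 = -36 + 0 = -36)
p(j, O) = j + 2*O (p(j, O) = (O + j) + O = j + 2*O)
1/p(N, S(17)) = 1/(-42 + 2*(-36)) = 1/(-42 - 72) = 1/(-114) = -1/114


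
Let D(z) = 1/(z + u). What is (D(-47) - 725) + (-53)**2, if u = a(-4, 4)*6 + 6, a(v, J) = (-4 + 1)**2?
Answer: 27093/13 ≈ 2084.1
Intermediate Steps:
a(v, J) = 9 (a(v, J) = (-3)**2 = 9)
u = 60 (u = 9*6 + 6 = 54 + 6 = 60)
D(z) = 1/(60 + z) (D(z) = 1/(z + 60) = 1/(60 + z))
(D(-47) - 725) + (-53)**2 = (1/(60 - 47) - 725) + (-53)**2 = (1/13 - 725) + 2809 = -9424/13 + 2809 = 27093/13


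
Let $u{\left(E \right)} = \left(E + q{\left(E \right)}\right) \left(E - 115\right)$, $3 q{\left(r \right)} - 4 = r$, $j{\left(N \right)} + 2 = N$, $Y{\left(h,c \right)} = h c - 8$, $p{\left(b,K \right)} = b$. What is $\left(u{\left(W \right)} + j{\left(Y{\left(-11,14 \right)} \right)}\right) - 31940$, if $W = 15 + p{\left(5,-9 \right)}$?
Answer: $-34764$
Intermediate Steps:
$Y{\left(h,c \right)} = -8 + c h$ ($Y{\left(h,c \right)} = c h - 8 = -8 + c h$)
$j{\left(N \right)} = -2 + N$
$q{\left(r \right)} = \frac{4}{3} + \frac{r}{3}$
$W = 20$ ($W = 15 + 5 = 20$)
$u{\left(E \right)} = \left(-115 + E\right) \left(\frac{4}{3} + \frac{4 E}{3}\right)$ ($u{\left(E \right)} = \left(E + \left(\frac{4}{3} + \frac{E}{3}\right)\right) \left(E - 115\right) = \left(\frac{4}{3} + \frac{4 E}{3}\right) \left(-115 + E\right) = \left(-115 + E\right) \left(\frac{4}{3} + \frac{4 E}{3}\right)$)
$\left(u{\left(W \right)} + j{\left(Y{\left(-11,14 \right)} \right)}\right) - 31940 = \left(\left(- \frac{460}{3} - 3040 + \frac{4 \cdot 20^{2}}{3}\right) + \left(-2 + \left(-8 + 14 \left(-11\right)\right)\right)\right) - 31940 = \left(\left(- \frac{460}{3} - 3040 + \frac{4}{3} \cdot 400\right) - 164\right) - 31940 = \left(\left(- \frac{460}{3} - 3040 + \frac{1600}{3}\right) - 164\right) - 31940 = \left(-2660 - 164\right) - 31940 = -2824 - 31940 = -34764$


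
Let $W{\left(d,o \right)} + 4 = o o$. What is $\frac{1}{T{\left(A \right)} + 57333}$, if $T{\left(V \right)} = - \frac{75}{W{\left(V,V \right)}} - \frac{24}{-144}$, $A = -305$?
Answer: $\frac{186042}{10666376843} \approx 1.7442 \cdot 10^{-5}$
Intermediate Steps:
$W{\left(d,o \right)} = -4 + o^{2}$ ($W{\left(d,o \right)} = -4 + o o = -4 + o^{2}$)
$T{\left(V \right)} = \frac{1}{6} - \frac{75}{-4 + V^{2}}$ ($T{\left(V \right)} = - \frac{75}{-4 + V^{2}} - \frac{24}{-144} = - \frac{75}{-4 + V^{2}} - - \frac{1}{6} = - \frac{75}{-4 + V^{2}} + \frac{1}{6} = \frac{1}{6} - \frac{75}{-4 + V^{2}}$)
$\frac{1}{T{\left(A \right)} + 57333} = \frac{1}{\frac{-454 + \left(-305\right)^{2}}{6 \left(-4 + \left(-305\right)^{2}\right)} + 57333} = \frac{1}{\frac{-454 + 93025}{6 \left(-4 + 93025\right)} + 57333} = \frac{1}{\frac{1}{6} \cdot \frac{1}{93021} \cdot 92571 + 57333} = \frac{1}{\frac{30857}{186042} + 57333} = \frac{1}{\frac{10666376843}{186042}} = \frac{186042}{10666376843}$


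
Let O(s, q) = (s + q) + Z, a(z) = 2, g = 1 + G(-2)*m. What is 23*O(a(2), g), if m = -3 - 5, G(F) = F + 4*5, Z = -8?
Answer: -3427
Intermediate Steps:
G(F) = 20 + F (G(F) = F + 20 = 20 + F)
m = -8
g = -143 (g = 1 + (20 - 2)*(-8) = 1 + 18*(-8) = 1 - 144 = -143)
O(s, q) = -8 + q + s (O(s, q) = (s + q) - 8 = (q + s) - 8 = -8 + q + s)
23*O(a(2), g) = 23*(-8 - 143 + 2) = 23*(-149) = -3427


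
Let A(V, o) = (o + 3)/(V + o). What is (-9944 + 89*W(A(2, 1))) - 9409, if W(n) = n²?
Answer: -172753/9 ≈ -19195.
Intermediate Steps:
A(V, o) = (3 + o)/(V + o)
(-9944 + 89*W(A(2, 1))) - 9409 = (-9944 + 89*((3 + 1)/(2 + 1))²) - 9409 = (-9944 + 89*(4/3)²) - 9409 = (-9944 + 89*(16/9)) - 9409 = (-9944 + 1424/9) - 9409 = -88072/9 - 9409 = -172753/9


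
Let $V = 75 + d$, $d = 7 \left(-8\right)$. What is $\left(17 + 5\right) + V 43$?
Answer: $839$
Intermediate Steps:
$d = -56$
$V = 19$ ($V = 75 - 56 = 19$)
$\left(17 + 5\right) + V 43 = \left(17 + 5\right) + 19 \cdot 43 = 22 + 817 = 839$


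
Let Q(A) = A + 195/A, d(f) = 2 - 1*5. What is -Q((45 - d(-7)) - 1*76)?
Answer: 979/28 ≈ 34.964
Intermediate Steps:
d(f) = -3 (d(f) = 2 - 5 = -3)
-Q((45 - d(-7)) - 1*76) = -(((45 - 1*(-3)) - 1*76) + 195/((45 - 1*(-3)) - 1*76)) = -(((45 + 3) - 76) + 195/((45 + 3) - 76)) = -((48 - 76) + 195/(48 - 76)) = -(-28 + 195/(-28)) = -(-28 + 195*(-1/28)) = -(-28 - 195/28) = -1*(-979/28) = 979/28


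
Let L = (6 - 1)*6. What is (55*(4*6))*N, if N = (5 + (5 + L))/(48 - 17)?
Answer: 52800/31 ≈ 1703.2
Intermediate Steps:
L = 30 (L = 5*6 = 30)
N = 40/31 (N = (5 + (5 + 30))/(48 - 17) = (5 + 35)/31 = 40*(1/31) = 40/31 ≈ 1.2903)
(55*(4*6))*N = (55*(4*6))*(40/31) = (55*24)*(40/31) = 1320*(40/31) = 52800/31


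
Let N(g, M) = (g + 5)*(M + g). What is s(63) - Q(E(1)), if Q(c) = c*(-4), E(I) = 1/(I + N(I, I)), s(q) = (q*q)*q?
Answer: 3250615/13 ≈ 2.5005e+5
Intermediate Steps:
s(q) = q**3 (s(q) = q**2*q = q**3)
N(g, M) = (5 + g)*(M + g)
E(I) = 1/(2*I**2 + 11*I) (E(I) = 1/(I + (I**2 + 5*I + 5*I + I*I)) = 1/(I + (I**2 + 5*I + 5*I + I**2)) = 1/(I + (2*I**2 + 10*I)) = 1/(2*I**2 + 11*I))
Q(c) = -4*c
s(63) - Q(E(1)) = 63**3 - (-4)*1/(1*(11 + 2*1)) = 250047 - (-4)*1/(11 + 2) = 250047 - (-4)*1/13 = 250047 - (-4)*1*(1/13) = 250047 - (-4)/13 = 250047 - 1*(-4/13) = 250047 + 4/13 = 3250615/13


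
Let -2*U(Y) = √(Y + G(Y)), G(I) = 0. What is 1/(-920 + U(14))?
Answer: -1840/1692793 + √14/1692793 ≈ -0.0010848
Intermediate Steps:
U(Y) = -√Y/2 (U(Y) = -√(Y + 0)/2 = -√Y/2)
1/(-920 + U(14)) = 1/(-920 - √14/2)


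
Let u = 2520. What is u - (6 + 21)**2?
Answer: 1791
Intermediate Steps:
u - (6 + 21)**2 = 2520 - (6 + 21)**2 = 2520 - 1*27**2 = 2520 - 1*729 = 2520 - 729 = 1791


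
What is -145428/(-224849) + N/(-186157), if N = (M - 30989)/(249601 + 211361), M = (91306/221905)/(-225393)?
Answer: 624166251487506105484843439/965034787800499170382468890 ≈ 0.64678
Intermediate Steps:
M = -91306/50015833665 (M = (91306*(1/221905))*(-1/225393) = (91306/221905)*(-1/225393) = -91306/50015833665 ≈ -1.8255e-6)
N = -1549940669535991/23055398717885730 (N = (-91306/50015833665 - 30989)/(249601 + 211361) = -1549940669535991/50015833665/460962 = -1549940669535991/50015833665*1/460962 = -1549940669535991/23055398717885730 ≈ -0.067227)
-145428/(-224849) + N/(-186157) = -145428/(-224849) - 1549940669535991/23055398717885730/(-186157) = -145428*(-1/224849) - 1549940669535991/23055398717885730*(-1/186157) = 145428/224849 + 1549940669535991/4291923859125453839610 = 624166251487506105484843439/965034787800499170382468890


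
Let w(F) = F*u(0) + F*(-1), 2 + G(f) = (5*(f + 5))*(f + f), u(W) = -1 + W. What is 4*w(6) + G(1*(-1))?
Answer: -90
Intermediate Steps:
G(f) = -2 + 2*f*(25 + 5*f) (G(f) = -2 + (5*(f + 5))*(f + f) = -2 + (5*(5 + f))*(2*f) = -2 + (25 + 5*f)*(2*f) = -2 + 2*f*(25 + 5*f))
w(F) = -2*F (w(F) = F*(-1 + 0) + F*(-1) = F*(-1) - F = -F - F = -2*F)
4*w(6) + G(1*(-1)) = 4*(-2*6) + (-2 + 10*(1*(-1))² + 50*(1*(-1))) = 4*(-12) + (-2 + 10*(-1)² + 50*(-1)) = -48 + (-2 + 10*1 - 50) = -48 + (-2 + 10 - 50) = -48 - 42 = -90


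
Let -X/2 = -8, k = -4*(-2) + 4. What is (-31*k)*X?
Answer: -5952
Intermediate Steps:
k = 12 (k = 8 + 4 = 12)
X = 16 (X = -2*(-8) = 16)
(-31*k)*X = -31*12*16 = -372*16 = -5952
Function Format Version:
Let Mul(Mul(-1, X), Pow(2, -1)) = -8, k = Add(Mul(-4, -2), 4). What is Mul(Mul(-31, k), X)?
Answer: -5952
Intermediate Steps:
k = 12 (k = Add(8, 4) = 12)
X = 16 (X = Mul(-2, -8) = 16)
Mul(Mul(-31, k), X) = Mul(Mul(-31, 12), 16) = Mul(-372, 16) = -5952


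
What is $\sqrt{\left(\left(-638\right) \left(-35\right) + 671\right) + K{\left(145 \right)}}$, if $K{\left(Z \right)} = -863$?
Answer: $\sqrt{22138} \approx 148.79$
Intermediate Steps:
$\sqrt{\left(\left(-638\right) \left(-35\right) + 671\right) + K{\left(145 \right)}} = \sqrt{\left(\left(-638\right) \left(-35\right) + 671\right) - 863} = \sqrt{\left(22330 + 671\right) - 863} = \sqrt{23001 - 863} = \sqrt{22138}$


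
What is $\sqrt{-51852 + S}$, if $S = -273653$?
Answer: $i \sqrt{325505} \approx 570.53 i$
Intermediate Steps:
$\sqrt{-51852 + S} = \sqrt{-51852 - 273653} = \sqrt{-325505} = i \sqrt{325505}$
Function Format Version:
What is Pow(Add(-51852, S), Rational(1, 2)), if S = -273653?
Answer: Mul(I, Pow(325505, Rational(1, 2))) ≈ Mul(570.53, I)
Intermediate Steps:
Pow(Add(-51852, S), Rational(1, 2)) = Pow(Add(-51852, -273653), Rational(1, 2)) = Pow(-325505, Rational(1, 2)) = Mul(I, Pow(325505, Rational(1, 2)))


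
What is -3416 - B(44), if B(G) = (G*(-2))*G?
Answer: 456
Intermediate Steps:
B(G) = -2*G**2 (B(G) = (-2*G)*G = -2*G**2)
-3416 - B(44) = -3416 - (-2)*44**2 = -3416 - (-2)*1936 = -3416 - 1*(-3872) = -3416 + 3872 = 456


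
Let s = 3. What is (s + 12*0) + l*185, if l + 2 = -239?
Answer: -44582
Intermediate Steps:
l = -241 (l = -2 - 239 = -241)
(s + 12*0) + l*185 = (3 + 12*0) - 241*185 = (3 + 0) - 44585 = 3 - 44585 = -44582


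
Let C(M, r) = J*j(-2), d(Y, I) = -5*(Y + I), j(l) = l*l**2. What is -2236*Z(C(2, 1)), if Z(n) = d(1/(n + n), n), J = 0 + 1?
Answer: -360555/4 ≈ -90139.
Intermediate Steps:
j(l) = l**3
J = 1
d(Y, I) = -5*I - 5*Y (d(Y, I) = -5*(I + Y) = -5*I - 5*Y)
C(M, r) = -8 (C(M, r) = 1*(-2)**3 = 1*(-8) = -8)
Z(n) = -5*n - 5/(2*n) (Z(n) = -5*n - 5/(n + n) = -5*n - 5*1/(2*n) = -5*n - 5/(2*n))
-2236*Z(C(2, 1)) = -2236*(-5*(-8) - 5/2/(-8)) = -2236*(40 - 5/2*(-1/8)) = -2236*(40 + 5/16) = -2236*645/16 = -360555/4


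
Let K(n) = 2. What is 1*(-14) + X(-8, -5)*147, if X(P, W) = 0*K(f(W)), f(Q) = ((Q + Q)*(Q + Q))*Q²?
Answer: -14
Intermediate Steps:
f(Q) = 4*Q⁴ (f(Q) = ((2*Q)*(2*Q))*Q² = (4*Q²)*Q² = 4*Q⁴)
X(P, W) = 0 (X(P, W) = 0*2 = 0)
1*(-14) + X(-8, -5)*147 = 1*(-14) + 0*147 = -14 + 0 = -14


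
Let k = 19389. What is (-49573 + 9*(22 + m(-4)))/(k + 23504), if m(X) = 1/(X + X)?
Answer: -395009/343144 ≈ -1.1511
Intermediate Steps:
m(X) = 1/(2*X)
(-49573 + 9*(22 + m(-4)))/(k + 23504) = (-49573 + 9*(22 + (½)/(-4)))/(19389 + 23504) = (-49573 + 9*(22 + (½)*(-¼)))/42893 = (-49573 + 9*(22 - ⅛))*(1/42893) = (-49573 + 9*(175/8))*(1/42893) = (-49573 + 1575/8)*(1/42893) = -395009/8*1/42893 = -395009/343144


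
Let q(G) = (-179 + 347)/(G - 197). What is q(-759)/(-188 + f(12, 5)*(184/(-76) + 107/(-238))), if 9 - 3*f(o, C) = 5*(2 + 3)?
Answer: 47481/46659014 ≈ 0.0010176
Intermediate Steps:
f(o, C) = -16/3 (f(o, C) = 3 - 5*(2 + 3)/3 = 3 - 5*5/3 = 3 - ⅓*25 = 3 - 25/3 = -16/3)
q(G) = 168/(-197 + G)
q(-759)/(-188 + f(12, 5)*(184/(-76) + 107/(-238))) = (168/(-197 - 759))/(-188 - 16*(184/(-76) + 107/(-238))/3) = (168/(-956))/(-188 - 16*(184*(-1/76) + 107*(-1/238))/3) = (168*(-1/956))/(-188 - 16*(-46/19 - 107/238)/3) = -42/(239*(-188 - 16/3*(-12981/4522))) = -42/(239*(-188 + 34616/2261)) = -42/(239*(-390452/2261)) = -42/239*(-2261/390452) = 47481/46659014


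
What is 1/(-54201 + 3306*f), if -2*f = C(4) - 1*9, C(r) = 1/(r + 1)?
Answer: -5/198273 ≈ -2.5218e-5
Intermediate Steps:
C(r) = 1/(1 + r)
f = 22/5 (f = -(1/(1 + 4) - 1*9)/2 = -(1/5 - 9)/2 = -1/2*(-44/5) = 22/5 ≈ 4.4000)
1/(-54201 + 3306*f) = 1/(-54201 + 3306*(22/5)) = 1/(-54201 + 72732/5) = 1/(-198273/5) = -5/198273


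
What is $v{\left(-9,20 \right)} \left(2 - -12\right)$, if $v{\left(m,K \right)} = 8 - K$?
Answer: $-168$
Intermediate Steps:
$v{\left(-9,20 \right)} \left(2 - -12\right) = \left(8 - 20\right) \left(2 - -12\right) = \left(8 - 20\right) \left(2 + 12\right) = \left(-12\right) 14 = -168$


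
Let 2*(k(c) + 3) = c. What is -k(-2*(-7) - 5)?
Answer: -3/2 ≈ -1.5000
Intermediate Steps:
k(c) = -3 + c/2
-k(-2*(-7) - 5) = -(-3 + (-2*(-7) - 5)/2) = -(-3 + (14 - 5)/2) = -(-3 + (½)*9) = -(-3 + 9/2) = -1*3/2 = -3/2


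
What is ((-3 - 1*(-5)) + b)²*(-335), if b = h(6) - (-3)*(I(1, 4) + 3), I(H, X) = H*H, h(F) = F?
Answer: -134000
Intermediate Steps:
I(H, X) = H²
b = 18 (b = 6 - (-3)*(1² + 3) = 6 - (-3)*(1 + 3) = 6 - (-3)*4 = 6 - 1*(-12) = 6 + 12 = 18)
((-3 - 1*(-5)) + b)²*(-335) = ((-3 - 1*(-5)) + 18)²*(-335) = ((-3 + 5) + 18)²*(-335) = (2 + 18)²*(-335) = 20²*(-335) = 400*(-335) = -134000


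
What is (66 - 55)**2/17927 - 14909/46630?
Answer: -261631413/835936010 ≈ -0.31298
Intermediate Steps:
(66 - 55)**2/17927 - 14909/46630 = 11**2*(1/17927) - 14909*1/46630 = 121*(1/17927) - 14909/46630 = 121/17927 - 14909/46630 = -261631413/835936010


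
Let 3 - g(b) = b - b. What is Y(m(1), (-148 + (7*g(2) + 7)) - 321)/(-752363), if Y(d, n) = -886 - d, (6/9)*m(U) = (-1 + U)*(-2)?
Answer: 886/752363 ≈ 0.0011776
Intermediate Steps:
g(b) = 3 (g(b) = 3 - (b - b) = 3 - 1*0 = 3 + 0 = 3)
m(U) = 3 - 3*U (m(U) = 3*((-1 + U)*(-2))/2 = 3*(2 - 2*U)/2 = 3 - 3*U)
Y(m(1), (-148 + (7*g(2) + 7)) - 321)/(-752363) = (-886 - (3 - 3*1))/(-752363) = (-886 - (3 - 3))*(-1/752363) = (-886 - 1*0)*(-1/752363) = (-886 + 0)*(-1/752363) = -886*(-1/752363) = 886/752363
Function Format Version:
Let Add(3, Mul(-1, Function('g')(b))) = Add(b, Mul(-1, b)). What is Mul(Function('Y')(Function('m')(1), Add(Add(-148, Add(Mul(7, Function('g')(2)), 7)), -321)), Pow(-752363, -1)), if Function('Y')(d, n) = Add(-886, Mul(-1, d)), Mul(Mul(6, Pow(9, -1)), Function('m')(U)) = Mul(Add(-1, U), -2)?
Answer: Rational(886, 752363) ≈ 0.0011776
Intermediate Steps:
Function('g')(b) = 3 (Function('g')(b) = Add(3, Mul(-1, Add(b, Mul(-1, b)))) = Add(3, Mul(-1, 0)) = Add(3, 0) = 3)
Function('m')(U) = Add(3, Mul(-3, U)) (Function('m')(U) = Mul(Rational(3, 2), Mul(Add(-1, U), -2)) = Mul(Rational(3, 2), Add(2, Mul(-2, U))) = Add(3, Mul(-3, U)))
Mul(Function('Y')(Function('m')(1), Add(Add(-148, Add(Mul(7, Function('g')(2)), 7)), -321)), Pow(-752363, -1)) = Mul(Add(-886, Mul(-1, Add(3, Mul(-3, 1)))), Pow(-752363, -1)) = Mul(Add(-886, Mul(-1, Add(3, -3))), Rational(-1, 752363)) = Mul(Add(-886, Mul(-1, 0)), Rational(-1, 752363)) = Mul(Add(-886, 0), Rational(-1, 752363)) = Mul(-886, Rational(-1, 752363)) = Rational(886, 752363)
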